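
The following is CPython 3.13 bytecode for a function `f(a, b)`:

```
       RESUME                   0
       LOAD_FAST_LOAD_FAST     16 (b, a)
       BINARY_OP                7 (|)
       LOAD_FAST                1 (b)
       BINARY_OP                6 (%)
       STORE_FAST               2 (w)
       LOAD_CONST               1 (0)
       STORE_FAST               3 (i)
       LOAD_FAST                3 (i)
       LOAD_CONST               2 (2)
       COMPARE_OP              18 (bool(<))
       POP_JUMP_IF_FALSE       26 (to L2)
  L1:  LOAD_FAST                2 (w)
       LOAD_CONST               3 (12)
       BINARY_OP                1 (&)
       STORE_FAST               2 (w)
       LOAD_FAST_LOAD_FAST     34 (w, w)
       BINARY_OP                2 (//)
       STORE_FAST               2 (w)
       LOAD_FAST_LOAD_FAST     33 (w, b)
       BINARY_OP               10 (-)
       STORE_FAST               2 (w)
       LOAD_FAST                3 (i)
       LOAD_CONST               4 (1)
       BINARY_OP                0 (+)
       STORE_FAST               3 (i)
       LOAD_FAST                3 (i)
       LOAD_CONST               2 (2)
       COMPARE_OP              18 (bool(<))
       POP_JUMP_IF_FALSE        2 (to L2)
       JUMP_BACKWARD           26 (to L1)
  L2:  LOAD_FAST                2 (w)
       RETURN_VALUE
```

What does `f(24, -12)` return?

LOAD_FAST_LOAD_FAST b,a → push -12,24. Stack: [-12, 24]
BINARY_OP | → -12 | 24 = -4. Stack: [-4]
LOAD_FAST b → push -12. Stack: [-4, -12]
BINARY_OP % → -4 % -12 = -4. Stack: [-4]
STORE_FAST w → w=-4. Stack: []
LOAD_CONST → push 0. Stack: [0]
STORE_FAST i → i=0. Stack: []
LOAD_FAST i → push 0. Stack: [0]
LOAD_CONST → push 2. Stack: [0, 2]
COMPARE_OP bool(<) → 0 vs 2 = True. Stack: [True]
POP_JUMP_IF_FALSE → pop True; no jump. Stack: []
LOAD_FAST w → push -4. Stack: [-4]
LOAD_CONST → push 12. Stack: [-4, 12]
BINARY_OP & → -4 & 12 = 12. Stack: [12]
STORE_FAST w → w=12. Stack: []
LOAD_FAST_LOAD_FAST w,w → push 12,12. Stack: [12, 12]
BINARY_OP // → 12 // 12 = 1. Stack: [1]
STORE_FAST w → w=1. Stack: []
LOAD_FAST_LOAD_FAST w,b → push 1,-12. Stack: [1, -12]
BINARY_OP - → 1 - -12 = 13. Stack: [13]
STORE_FAST w → w=13. Stack: []
LOAD_FAST i → push 0. Stack: [0]
LOAD_CONST → push 1. Stack: [0, 1]
BINARY_OP + → 0 + 1 = 1. Stack: [1]
STORE_FAST i → i=1. Stack: []
LOAD_FAST i → push 1. Stack: [1]
LOAD_CONST → push 2. Stack: [1, 2]
COMPARE_OP bool(<) → 1 vs 2 = True. Stack: [True]
POP_JUMP_IF_FALSE → pop True; no jump. Stack: []
LOAD_FAST w → push 13. Stack: [13]
LOAD_CONST → push 12. Stack: [13, 12]
BINARY_OP & → 13 & 12 = 12. Stack: [12]
STORE_FAST w → w=12. Stack: []
LOAD_FAST_LOAD_FAST w,w → push 12,12. Stack: [12, 12]
BINARY_OP // → 12 // 12 = 1. Stack: [1]
STORE_FAST w → w=1. Stack: []
LOAD_FAST_LOAD_FAST w,b → push 1,-12. Stack: [1, -12]
BINARY_OP - → 1 - -12 = 13. Stack: [13]
STORE_FAST w → w=13. Stack: []
LOAD_FAST i → push 1. Stack: [1]
LOAD_CONST → push 1. Stack: [1, 1]
BINARY_OP + → 1 + 1 = 2. Stack: [2]
STORE_FAST i → i=2. Stack: []
LOAD_FAST i → push 2. Stack: [2]
LOAD_CONST → push 2. Stack: [2, 2]
COMPARE_OP bool(<) → 2 vs 2 = False. Stack: [False]
POP_JUMP_IF_FALSE → pop False; jump. Stack: []
LOAD_FAST w → push 13. Stack: [13]
RETURN_VALUE → return 13.

13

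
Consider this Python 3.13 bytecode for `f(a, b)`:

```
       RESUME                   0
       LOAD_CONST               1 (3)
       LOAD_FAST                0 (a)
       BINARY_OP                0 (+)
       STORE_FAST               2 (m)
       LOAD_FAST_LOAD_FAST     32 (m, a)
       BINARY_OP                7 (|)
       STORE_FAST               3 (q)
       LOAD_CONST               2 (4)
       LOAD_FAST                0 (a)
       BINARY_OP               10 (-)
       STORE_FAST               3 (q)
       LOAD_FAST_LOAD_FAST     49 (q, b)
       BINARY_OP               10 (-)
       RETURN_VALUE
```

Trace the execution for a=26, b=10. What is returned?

LOAD_CONST → push 3. Stack: [3]
LOAD_FAST a → push 26. Stack: [3, 26]
BINARY_OP + → 3 + 26 = 29. Stack: [29]
STORE_FAST m → m=29. Stack: []
LOAD_FAST_LOAD_FAST m,a → push 29,26. Stack: [29, 26]
BINARY_OP | → 29 | 26 = 31. Stack: [31]
STORE_FAST q → q=31. Stack: []
LOAD_CONST → push 4. Stack: [4]
LOAD_FAST a → push 26. Stack: [4, 26]
BINARY_OP - → 4 - 26 = -22. Stack: [-22]
STORE_FAST q → q=-22. Stack: []
LOAD_FAST_LOAD_FAST q,b → push -22,10. Stack: [-22, 10]
BINARY_OP - → -22 - 10 = -32. Stack: [-32]
RETURN_VALUE → return -32.

-32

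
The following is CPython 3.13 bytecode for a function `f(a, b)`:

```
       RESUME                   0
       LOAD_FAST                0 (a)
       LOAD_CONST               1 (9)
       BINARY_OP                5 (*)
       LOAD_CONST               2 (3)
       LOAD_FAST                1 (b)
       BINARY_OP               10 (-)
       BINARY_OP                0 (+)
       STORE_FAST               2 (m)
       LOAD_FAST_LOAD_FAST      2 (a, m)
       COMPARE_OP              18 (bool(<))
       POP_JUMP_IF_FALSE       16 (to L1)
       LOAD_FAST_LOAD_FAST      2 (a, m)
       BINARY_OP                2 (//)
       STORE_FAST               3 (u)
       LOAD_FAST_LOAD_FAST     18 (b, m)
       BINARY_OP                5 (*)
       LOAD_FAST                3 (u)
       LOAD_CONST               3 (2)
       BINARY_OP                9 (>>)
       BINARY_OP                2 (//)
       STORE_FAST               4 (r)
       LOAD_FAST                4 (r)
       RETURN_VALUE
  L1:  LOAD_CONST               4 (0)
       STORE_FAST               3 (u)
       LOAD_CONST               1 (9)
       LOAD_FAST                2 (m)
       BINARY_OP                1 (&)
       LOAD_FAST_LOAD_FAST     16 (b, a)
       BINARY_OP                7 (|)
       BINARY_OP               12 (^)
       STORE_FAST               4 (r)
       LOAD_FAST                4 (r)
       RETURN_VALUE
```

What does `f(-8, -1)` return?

LOAD_FAST a → push -8. Stack: [-8]
LOAD_CONST → push 9. Stack: [-8, 9]
BINARY_OP * → -8 * 9 = -72. Stack: [-72]
LOAD_CONST → push 3. Stack: [-72, 3]
LOAD_FAST b → push -1. Stack: [-72, 3, -1]
BINARY_OP - → 3 - -1 = 4. Stack: [-72, 4]
BINARY_OP + → -72 + 4 = -68. Stack: [-68]
STORE_FAST m → m=-68. Stack: []
LOAD_FAST_LOAD_FAST a,m → push -8,-68. Stack: [-8, -68]
COMPARE_OP bool(<) → -8 vs -68 = False. Stack: [False]
POP_JUMP_IF_FALSE → pop False; jump. Stack: []
LOAD_CONST → push 0. Stack: [0]
STORE_FAST u → u=0. Stack: []
LOAD_CONST → push 9. Stack: [9]
LOAD_FAST m → push -68. Stack: [9, -68]
BINARY_OP & → 9 & -68 = 8. Stack: [8]
LOAD_FAST_LOAD_FAST b,a → push -1,-8. Stack: [8, -1, -8]
BINARY_OP | → -1 | -8 = -1. Stack: [8, -1]
BINARY_OP ^ → 8 ^ -1 = -9. Stack: [-9]
STORE_FAST r → r=-9. Stack: []
LOAD_FAST r → push -9. Stack: [-9]
RETURN_VALUE → return -9.

-9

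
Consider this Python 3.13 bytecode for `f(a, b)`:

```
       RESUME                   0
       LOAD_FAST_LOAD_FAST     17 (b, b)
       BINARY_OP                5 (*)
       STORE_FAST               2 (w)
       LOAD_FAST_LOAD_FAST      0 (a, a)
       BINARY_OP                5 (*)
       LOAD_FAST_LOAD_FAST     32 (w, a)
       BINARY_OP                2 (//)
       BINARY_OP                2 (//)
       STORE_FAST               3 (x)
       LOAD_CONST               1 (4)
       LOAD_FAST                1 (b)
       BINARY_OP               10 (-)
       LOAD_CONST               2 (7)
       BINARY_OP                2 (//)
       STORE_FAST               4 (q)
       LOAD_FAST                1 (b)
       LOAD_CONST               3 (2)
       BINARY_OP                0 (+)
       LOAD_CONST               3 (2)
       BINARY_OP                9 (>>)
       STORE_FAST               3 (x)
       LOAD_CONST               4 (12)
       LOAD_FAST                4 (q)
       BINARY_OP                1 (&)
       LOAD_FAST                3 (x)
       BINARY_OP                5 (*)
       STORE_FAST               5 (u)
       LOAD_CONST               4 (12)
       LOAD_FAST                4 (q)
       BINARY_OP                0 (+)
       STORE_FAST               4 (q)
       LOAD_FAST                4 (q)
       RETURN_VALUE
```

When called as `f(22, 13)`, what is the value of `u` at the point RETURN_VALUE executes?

LOAD_FAST_LOAD_FAST b,b → push 13,13. Stack: [13, 13]
BINARY_OP * → 13 * 13 = 169. Stack: [169]
STORE_FAST w → w=169. Stack: []
LOAD_FAST_LOAD_FAST a,a → push 22,22. Stack: [22, 22]
BINARY_OP * → 22 * 22 = 484. Stack: [484]
LOAD_FAST_LOAD_FAST w,a → push 169,22. Stack: [484, 169, 22]
BINARY_OP // → 169 // 22 = 7. Stack: [484, 7]
BINARY_OP // → 484 // 7 = 69. Stack: [69]
STORE_FAST x → x=69. Stack: []
LOAD_CONST → push 4. Stack: [4]
LOAD_FAST b → push 13. Stack: [4, 13]
BINARY_OP - → 4 - 13 = -9. Stack: [-9]
LOAD_CONST → push 7. Stack: [-9, 7]
BINARY_OP // → -9 // 7 = -2. Stack: [-2]
STORE_FAST q → q=-2. Stack: []
LOAD_FAST b → push 13. Stack: [13]
LOAD_CONST → push 2. Stack: [13, 2]
BINARY_OP + → 13 + 2 = 15. Stack: [15]
LOAD_CONST → push 2. Stack: [15, 2]
BINARY_OP >> → 15 >> 2 = 3. Stack: [3]
STORE_FAST x → x=3. Stack: []
LOAD_CONST → push 12. Stack: [12]
LOAD_FAST q → push -2. Stack: [12, -2]
BINARY_OP & → 12 & -2 = 12. Stack: [12]
LOAD_FAST x → push 3. Stack: [12, 3]
BINARY_OP * → 12 * 3 = 36. Stack: [36]
STORE_FAST u → u=36. Stack: []
LOAD_CONST → push 12. Stack: [12]
LOAD_FAST q → push -2. Stack: [12, -2]
BINARY_OP + → 12 + -2 = 10. Stack: [10]
STORE_FAST q → q=10. Stack: []
LOAD_FAST q → push 10. Stack: [10]
RETURN_VALUE → return 10.

36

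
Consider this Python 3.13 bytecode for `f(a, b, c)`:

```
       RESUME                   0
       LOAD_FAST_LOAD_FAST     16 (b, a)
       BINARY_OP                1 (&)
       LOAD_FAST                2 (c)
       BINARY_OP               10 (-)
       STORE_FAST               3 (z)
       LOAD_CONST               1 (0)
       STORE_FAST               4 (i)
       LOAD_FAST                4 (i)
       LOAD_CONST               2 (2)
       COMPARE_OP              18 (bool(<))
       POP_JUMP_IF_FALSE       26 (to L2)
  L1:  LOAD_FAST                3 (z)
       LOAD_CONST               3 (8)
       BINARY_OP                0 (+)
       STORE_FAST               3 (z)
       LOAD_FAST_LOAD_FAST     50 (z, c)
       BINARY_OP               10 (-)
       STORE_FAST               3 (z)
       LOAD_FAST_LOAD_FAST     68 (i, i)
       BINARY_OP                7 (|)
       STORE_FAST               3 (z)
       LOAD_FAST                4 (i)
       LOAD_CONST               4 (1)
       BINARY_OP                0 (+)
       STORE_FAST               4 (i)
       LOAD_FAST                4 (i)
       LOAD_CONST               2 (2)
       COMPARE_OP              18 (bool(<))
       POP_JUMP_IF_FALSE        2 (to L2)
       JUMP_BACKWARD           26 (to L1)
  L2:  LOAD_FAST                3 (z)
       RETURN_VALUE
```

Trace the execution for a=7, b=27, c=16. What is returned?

LOAD_FAST_LOAD_FAST b,a → push 27,7. Stack: [27, 7]
BINARY_OP & → 27 & 7 = 3. Stack: [3]
LOAD_FAST c → push 16. Stack: [3, 16]
BINARY_OP - → 3 - 16 = -13. Stack: [-13]
STORE_FAST z → z=-13. Stack: []
LOAD_CONST → push 0. Stack: [0]
STORE_FAST i → i=0. Stack: []
LOAD_FAST i → push 0. Stack: [0]
LOAD_CONST → push 2. Stack: [0, 2]
COMPARE_OP bool(<) → 0 vs 2 = True. Stack: [True]
POP_JUMP_IF_FALSE → pop True; no jump. Stack: []
LOAD_FAST z → push -13. Stack: [-13]
LOAD_CONST → push 8. Stack: [-13, 8]
BINARY_OP + → -13 + 8 = -5. Stack: [-5]
STORE_FAST z → z=-5. Stack: []
LOAD_FAST_LOAD_FAST z,c → push -5,16. Stack: [-5, 16]
BINARY_OP - → -5 - 16 = -21. Stack: [-21]
STORE_FAST z → z=-21. Stack: []
LOAD_FAST_LOAD_FAST i,i → push 0,0. Stack: [0, 0]
BINARY_OP | → 0 | 0 = 0. Stack: [0]
STORE_FAST z → z=0. Stack: []
LOAD_FAST i → push 0. Stack: [0]
LOAD_CONST → push 1. Stack: [0, 1]
BINARY_OP + → 0 + 1 = 1. Stack: [1]
STORE_FAST i → i=1. Stack: []
LOAD_FAST i → push 1. Stack: [1]
LOAD_CONST → push 2. Stack: [1, 2]
COMPARE_OP bool(<) → 1 vs 2 = True. Stack: [True]
POP_JUMP_IF_FALSE → pop True; no jump. Stack: []
LOAD_FAST z → push 0. Stack: [0]
LOAD_CONST → push 8. Stack: [0, 8]
BINARY_OP + → 0 + 8 = 8. Stack: [8]
STORE_FAST z → z=8. Stack: []
LOAD_FAST_LOAD_FAST z,c → push 8,16. Stack: [8, 16]
BINARY_OP - → 8 - 16 = -8. Stack: [-8]
STORE_FAST z → z=-8. Stack: []
LOAD_FAST_LOAD_FAST i,i → push 1,1. Stack: [1, 1]
BINARY_OP | → 1 | 1 = 1. Stack: [1]
STORE_FAST z → z=1. Stack: []
LOAD_FAST i → push 1. Stack: [1]
LOAD_CONST → push 1. Stack: [1, 1]
BINARY_OP + → 1 + 1 = 2. Stack: [2]
STORE_FAST i → i=2. Stack: []
LOAD_FAST i → push 2. Stack: [2]
LOAD_CONST → push 2. Stack: [2, 2]
COMPARE_OP bool(<) → 2 vs 2 = False. Stack: [False]
POP_JUMP_IF_FALSE → pop False; jump. Stack: []
LOAD_FAST z → push 1. Stack: [1]
RETURN_VALUE → return 1.

1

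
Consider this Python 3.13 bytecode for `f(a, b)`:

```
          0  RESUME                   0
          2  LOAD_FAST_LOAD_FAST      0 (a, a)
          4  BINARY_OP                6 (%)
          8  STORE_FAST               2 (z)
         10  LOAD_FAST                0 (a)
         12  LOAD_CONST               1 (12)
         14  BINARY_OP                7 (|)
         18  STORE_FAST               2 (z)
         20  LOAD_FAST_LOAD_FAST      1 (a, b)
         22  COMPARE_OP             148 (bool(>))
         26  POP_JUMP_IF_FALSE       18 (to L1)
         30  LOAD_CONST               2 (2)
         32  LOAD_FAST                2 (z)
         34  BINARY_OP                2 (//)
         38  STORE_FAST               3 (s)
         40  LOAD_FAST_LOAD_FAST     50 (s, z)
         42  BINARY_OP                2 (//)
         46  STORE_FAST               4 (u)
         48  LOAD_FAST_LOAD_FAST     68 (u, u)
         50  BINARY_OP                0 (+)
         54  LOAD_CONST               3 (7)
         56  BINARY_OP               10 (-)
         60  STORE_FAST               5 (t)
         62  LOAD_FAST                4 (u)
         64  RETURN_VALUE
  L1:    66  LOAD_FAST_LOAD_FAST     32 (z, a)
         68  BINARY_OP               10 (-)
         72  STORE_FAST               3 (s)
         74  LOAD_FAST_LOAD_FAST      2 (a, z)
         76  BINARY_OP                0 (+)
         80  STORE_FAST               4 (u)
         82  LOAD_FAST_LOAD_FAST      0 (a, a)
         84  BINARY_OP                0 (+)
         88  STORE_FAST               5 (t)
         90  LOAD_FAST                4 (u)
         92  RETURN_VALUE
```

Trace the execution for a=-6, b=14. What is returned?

LOAD_FAST_LOAD_FAST a,a → push -6,-6. Stack: [-6, -6]
BINARY_OP % → -6 % -6 = 0. Stack: [0]
STORE_FAST z → z=0. Stack: []
LOAD_FAST a → push -6. Stack: [-6]
LOAD_CONST → push 12. Stack: [-6, 12]
BINARY_OP | → -6 | 12 = -2. Stack: [-2]
STORE_FAST z → z=-2. Stack: []
LOAD_FAST_LOAD_FAST a,b → push -6,14. Stack: [-6, 14]
COMPARE_OP bool(>) → -6 vs 14 = False. Stack: [False]
POP_JUMP_IF_FALSE → pop False; jump. Stack: []
LOAD_FAST_LOAD_FAST z,a → push -2,-6. Stack: [-2, -6]
BINARY_OP - → -2 - -6 = 4. Stack: [4]
STORE_FAST s → s=4. Stack: []
LOAD_FAST_LOAD_FAST a,z → push -6,-2. Stack: [-6, -2]
BINARY_OP + → -6 + -2 = -8. Stack: [-8]
STORE_FAST u → u=-8. Stack: []
LOAD_FAST_LOAD_FAST a,a → push -6,-6. Stack: [-6, -6]
BINARY_OP + → -6 + -6 = -12. Stack: [-12]
STORE_FAST t → t=-12. Stack: []
LOAD_FAST u → push -8. Stack: [-8]
RETURN_VALUE → return -8.

-8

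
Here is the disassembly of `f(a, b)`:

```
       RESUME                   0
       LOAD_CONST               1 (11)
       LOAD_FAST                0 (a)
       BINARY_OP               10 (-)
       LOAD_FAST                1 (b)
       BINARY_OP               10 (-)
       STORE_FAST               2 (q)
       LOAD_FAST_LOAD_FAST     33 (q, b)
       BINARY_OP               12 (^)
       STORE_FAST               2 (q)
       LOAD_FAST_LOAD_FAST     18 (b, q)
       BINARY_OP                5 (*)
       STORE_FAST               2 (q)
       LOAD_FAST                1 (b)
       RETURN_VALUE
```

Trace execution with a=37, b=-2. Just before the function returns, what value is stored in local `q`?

-44

LOAD_CONST → push 11. Stack: [11]
LOAD_FAST a → push 37. Stack: [11, 37]
BINARY_OP - → 11 - 37 = -26. Stack: [-26]
LOAD_FAST b → push -2. Stack: [-26, -2]
BINARY_OP - → -26 - -2 = -24. Stack: [-24]
STORE_FAST q → q=-24. Stack: []
LOAD_FAST_LOAD_FAST q,b → push -24,-2. Stack: [-24, -2]
BINARY_OP ^ → -24 ^ -2 = 22. Stack: [22]
STORE_FAST q → q=22. Stack: []
LOAD_FAST_LOAD_FAST b,q → push -2,22. Stack: [-2, 22]
BINARY_OP * → -2 * 22 = -44. Stack: [-44]
STORE_FAST q → q=-44. Stack: []
LOAD_FAST b → push -2. Stack: [-2]
RETURN_VALUE → return -2.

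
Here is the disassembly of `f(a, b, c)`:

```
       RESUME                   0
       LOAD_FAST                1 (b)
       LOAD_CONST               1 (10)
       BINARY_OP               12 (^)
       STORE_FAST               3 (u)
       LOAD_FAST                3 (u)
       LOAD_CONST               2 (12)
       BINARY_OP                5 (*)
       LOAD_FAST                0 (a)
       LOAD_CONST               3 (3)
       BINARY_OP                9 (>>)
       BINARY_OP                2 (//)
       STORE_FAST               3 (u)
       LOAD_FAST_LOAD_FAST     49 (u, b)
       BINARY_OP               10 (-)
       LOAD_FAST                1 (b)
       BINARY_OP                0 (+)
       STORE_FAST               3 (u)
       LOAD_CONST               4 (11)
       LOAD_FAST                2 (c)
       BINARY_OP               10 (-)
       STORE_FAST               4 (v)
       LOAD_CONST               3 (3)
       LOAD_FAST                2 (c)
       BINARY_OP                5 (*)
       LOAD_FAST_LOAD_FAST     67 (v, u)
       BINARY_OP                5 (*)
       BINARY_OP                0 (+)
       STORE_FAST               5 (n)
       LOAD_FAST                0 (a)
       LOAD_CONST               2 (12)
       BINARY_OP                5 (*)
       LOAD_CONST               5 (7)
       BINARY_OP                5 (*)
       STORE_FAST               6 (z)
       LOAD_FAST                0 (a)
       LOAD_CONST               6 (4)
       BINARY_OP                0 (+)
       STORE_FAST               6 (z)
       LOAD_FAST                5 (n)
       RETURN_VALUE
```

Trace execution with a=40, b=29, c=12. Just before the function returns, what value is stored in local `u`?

LOAD_FAST b → push 29. Stack: [29]
LOAD_CONST → push 10. Stack: [29, 10]
BINARY_OP ^ → 29 ^ 10 = 23. Stack: [23]
STORE_FAST u → u=23. Stack: []
LOAD_FAST u → push 23. Stack: [23]
LOAD_CONST → push 12. Stack: [23, 12]
BINARY_OP * → 23 * 12 = 276. Stack: [276]
LOAD_FAST a → push 40. Stack: [276, 40]
LOAD_CONST → push 3. Stack: [276, 40, 3]
BINARY_OP >> → 40 >> 3 = 5. Stack: [276, 5]
BINARY_OP // → 276 // 5 = 55. Stack: [55]
STORE_FAST u → u=55. Stack: []
LOAD_FAST_LOAD_FAST u,b → push 55,29. Stack: [55, 29]
BINARY_OP - → 55 - 29 = 26. Stack: [26]
LOAD_FAST b → push 29. Stack: [26, 29]
BINARY_OP + → 26 + 29 = 55. Stack: [55]
STORE_FAST u → u=55. Stack: []
LOAD_CONST → push 11. Stack: [11]
LOAD_FAST c → push 12. Stack: [11, 12]
BINARY_OP - → 11 - 12 = -1. Stack: [-1]
STORE_FAST v → v=-1. Stack: []
LOAD_CONST → push 3. Stack: [3]
LOAD_FAST c → push 12. Stack: [3, 12]
BINARY_OP * → 3 * 12 = 36. Stack: [36]
LOAD_FAST_LOAD_FAST v,u → push -1,55. Stack: [36, -1, 55]
BINARY_OP * → -1 * 55 = -55. Stack: [36, -55]
BINARY_OP + → 36 + -55 = -19. Stack: [-19]
STORE_FAST n → n=-19. Stack: []
LOAD_FAST a → push 40. Stack: [40]
LOAD_CONST → push 12. Stack: [40, 12]
BINARY_OP * → 40 * 12 = 480. Stack: [480]
LOAD_CONST → push 7. Stack: [480, 7]
BINARY_OP * → 480 * 7 = 3360. Stack: [3360]
STORE_FAST z → z=3360. Stack: []
LOAD_FAST a → push 40. Stack: [40]
LOAD_CONST → push 4. Stack: [40, 4]
BINARY_OP + → 40 + 4 = 44. Stack: [44]
STORE_FAST z → z=44. Stack: []
LOAD_FAST n → push -19. Stack: [-19]
RETURN_VALUE → return -19.

55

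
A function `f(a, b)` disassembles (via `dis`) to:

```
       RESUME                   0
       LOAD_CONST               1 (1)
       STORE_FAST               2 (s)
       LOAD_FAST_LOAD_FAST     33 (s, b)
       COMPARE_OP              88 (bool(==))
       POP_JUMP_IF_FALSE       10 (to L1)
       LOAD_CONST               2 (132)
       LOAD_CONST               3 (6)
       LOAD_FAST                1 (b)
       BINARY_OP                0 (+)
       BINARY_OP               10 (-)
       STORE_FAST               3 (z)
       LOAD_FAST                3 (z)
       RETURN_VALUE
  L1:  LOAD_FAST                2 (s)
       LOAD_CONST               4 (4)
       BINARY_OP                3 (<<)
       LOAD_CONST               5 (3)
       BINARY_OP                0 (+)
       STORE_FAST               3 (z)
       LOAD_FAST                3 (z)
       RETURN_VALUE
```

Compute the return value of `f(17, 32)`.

LOAD_CONST → push 1. Stack: [1]
STORE_FAST s → s=1. Stack: []
LOAD_FAST_LOAD_FAST s,b → push 1,32. Stack: [1, 32]
COMPARE_OP bool(==) → 1 vs 32 = False. Stack: [False]
POP_JUMP_IF_FALSE → pop False; jump. Stack: []
LOAD_FAST s → push 1. Stack: [1]
LOAD_CONST → push 4. Stack: [1, 4]
BINARY_OP << → 1 << 4 = 16. Stack: [16]
LOAD_CONST → push 3. Stack: [16, 3]
BINARY_OP + → 16 + 3 = 19. Stack: [19]
STORE_FAST z → z=19. Stack: []
LOAD_FAST z → push 19. Stack: [19]
RETURN_VALUE → return 19.

19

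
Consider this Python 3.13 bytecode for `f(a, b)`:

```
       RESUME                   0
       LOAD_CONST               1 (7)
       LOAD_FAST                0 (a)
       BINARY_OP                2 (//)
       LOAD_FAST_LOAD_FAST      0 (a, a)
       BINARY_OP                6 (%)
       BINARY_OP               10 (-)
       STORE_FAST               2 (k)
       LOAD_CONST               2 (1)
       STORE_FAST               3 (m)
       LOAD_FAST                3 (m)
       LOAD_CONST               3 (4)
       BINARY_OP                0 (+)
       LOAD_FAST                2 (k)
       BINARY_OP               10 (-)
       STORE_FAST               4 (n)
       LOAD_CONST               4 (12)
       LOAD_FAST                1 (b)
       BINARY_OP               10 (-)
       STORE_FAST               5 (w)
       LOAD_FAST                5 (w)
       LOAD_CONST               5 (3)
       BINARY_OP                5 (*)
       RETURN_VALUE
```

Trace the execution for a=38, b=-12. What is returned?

72

LOAD_CONST → push 7. Stack: [7]
LOAD_FAST a → push 38. Stack: [7, 38]
BINARY_OP // → 7 // 38 = 0. Stack: [0]
LOAD_FAST_LOAD_FAST a,a → push 38,38. Stack: [0, 38, 38]
BINARY_OP % → 38 % 38 = 0. Stack: [0, 0]
BINARY_OP - → 0 - 0 = 0. Stack: [0]
STORE_FAST k → k=0. Stack: []
LOAD_CONST → push 1. Stack: [1]
STORE_FAST m → m=1. Stack: []
LOAD_FAST m → push 1. Stack: [1]
LOAD_CONST → push 4. Stack: [1, 4]
BINARY_OP + → 1 + 4 = 5. Stack: [5]
LOAD_FAST k → push 0. Stack: [5, 0]
BINARY_OP - → 5 - 0 = 5. Stack: [5]
STORE_FAST n → n=5. Stack: []
LOAD_CONST → push 12. Stack: [12]
LOAD_FAST b → push -12. Stack: [12, -12]
BINARY_OP - → 12 - -12 = 24. Stack: [24]
STORE_FAST w → w=24. Stack: []
LOAD_FAST w → push 24. Stack: [24]
LOAD_CONST → push 3. Stack: [24, 3]
BINARY_OP * → 24 * 3 = 72. Stack: [72]
RETURN_VALUE → return 72.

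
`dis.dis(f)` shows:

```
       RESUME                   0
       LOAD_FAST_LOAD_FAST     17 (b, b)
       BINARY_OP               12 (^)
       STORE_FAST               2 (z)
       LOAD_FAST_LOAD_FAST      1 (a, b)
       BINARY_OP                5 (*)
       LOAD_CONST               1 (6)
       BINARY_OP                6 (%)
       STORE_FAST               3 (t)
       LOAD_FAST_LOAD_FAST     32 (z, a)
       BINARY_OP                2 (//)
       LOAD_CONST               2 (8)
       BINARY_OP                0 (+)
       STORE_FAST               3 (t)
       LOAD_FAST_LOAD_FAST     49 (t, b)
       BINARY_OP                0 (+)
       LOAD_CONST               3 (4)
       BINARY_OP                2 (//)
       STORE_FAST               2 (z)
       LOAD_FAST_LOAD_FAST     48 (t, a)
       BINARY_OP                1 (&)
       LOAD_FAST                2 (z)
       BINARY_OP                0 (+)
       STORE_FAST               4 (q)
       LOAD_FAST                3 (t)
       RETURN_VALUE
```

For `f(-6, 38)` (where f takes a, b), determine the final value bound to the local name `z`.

LOAD_FAST_LOAD_FAST b,b → push 38,38. Stack: [38, 38]
BINARY_OP ^ → 38 ^ 38 = 0. Stack: [0]
STORE_FAST z → z=0. Stack: []
LOAD_FAST_LOAD_FAST a,b → push -6,38. Stack: [-6, 38]
BINARY_OP * → -6 * 38 = -228. Stack: [-228]
LOAD_CONST → push 6. Stack: [-228, 6]
BINARY_OP % → -228 % 6 = 0. Stack: [0]
STORE_FAST t → t=0. Stack: []
LOAD_FAST_LOAD_FAST z,a → push 0,-6. Stack: [0, -6]
BINARY_OP // → 0 // -6 = 0. Stack: [0]
LOAD_CONST → push 8. Stack: [0, 8]
BINARY_OP + → 0 + 8 = 8. Stack: [8]
STORE_FAST t → t=8. Stack: []
LOAD_FAST_LOAD_FAST t,b → push 8,38. Stack: [8, 38]
BINARY_OP + → 8 + 38 = 46. Stack: [46]
LOAD_CONST → push 4. Stack: [46, 4]
BINARY_OP // → 46 // 4 = 11. Stack: [11]
STORE_FAST z → z=11. Stack: []
LOAD_FAST_LOAD_FAST t,a → push 8,-6. Stack: [8, -6]
BINARY_OP & → 8 & -6 = 8. Stack: [8]
LOAD_FAST z → push 11. Stack: [8, 11]
BINARY_OP + → 8 + 11 = 19. Stack: [19]
STORE_FAST q → q=19. Stack: []
LOAD_FAST t → push 8. Stack: [8]
RETURN_VALUE → return 8.

11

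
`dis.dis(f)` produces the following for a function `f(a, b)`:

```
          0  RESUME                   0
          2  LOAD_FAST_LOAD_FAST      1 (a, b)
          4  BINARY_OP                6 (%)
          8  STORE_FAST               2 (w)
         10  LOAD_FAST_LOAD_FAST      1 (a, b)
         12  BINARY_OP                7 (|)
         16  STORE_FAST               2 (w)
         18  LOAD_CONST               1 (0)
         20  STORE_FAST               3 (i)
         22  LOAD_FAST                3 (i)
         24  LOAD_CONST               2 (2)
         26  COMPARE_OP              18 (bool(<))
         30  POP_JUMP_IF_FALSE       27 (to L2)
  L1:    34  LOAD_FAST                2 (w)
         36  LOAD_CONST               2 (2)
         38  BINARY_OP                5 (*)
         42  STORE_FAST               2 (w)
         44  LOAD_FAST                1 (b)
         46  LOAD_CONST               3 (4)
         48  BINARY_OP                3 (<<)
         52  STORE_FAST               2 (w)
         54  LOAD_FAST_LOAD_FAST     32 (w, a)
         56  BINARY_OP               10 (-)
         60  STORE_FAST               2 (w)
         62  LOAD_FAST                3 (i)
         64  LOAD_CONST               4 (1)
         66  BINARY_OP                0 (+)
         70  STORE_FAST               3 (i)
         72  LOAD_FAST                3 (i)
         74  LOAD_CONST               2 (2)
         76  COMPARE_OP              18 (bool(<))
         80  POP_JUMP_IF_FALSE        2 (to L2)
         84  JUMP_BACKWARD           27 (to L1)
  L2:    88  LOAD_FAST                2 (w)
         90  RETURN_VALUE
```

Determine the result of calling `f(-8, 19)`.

312

LOAD_FAST_LOAD_FAST a,b → push -8,19. Stack: [-8, 19]
BINARY_OP % → -8 % 19 = 11. Stack: [11]
STORE_FAST w → w=11. Stack: []
LOAD_FAST_LOAD_FAST a,b → push -8,19. Stack: [-8, 19]
BINARY_OP | → -8 | 19 = -5. Stack: [-5]
STORE_FAST w → w=-5. Stack: []
LOAD_CONST → push 0. Stack: [0]
STORE_FAST i → i=0. Stack: []
LOAD_FAST i → push 0. Stack: [0]
LOAD_CONST → push 2. Stack: [0, 2]
COMPARE_OP bool(<) → 0 vs 2 = True. Stack: [True]
POP_JUMP_IF_FALSE → pop True; no jump. Stack: []
LOAD_FAST w → push -5. Stack: [-5]
LOAD_CONST → push 2. Stack: [-5, 2]
BINARY_OP * → -5 * 2 = -10. Stack: [-10]
STORE_FAST w → w=-10. Stack: []
LOAD_FAST b → push 19. Stack: [19]
LOAD_CONST → push 4. Stack: [19, 4]
BINARY_OP << → 19 << 4 = 304. Stack: [304]
STORE_FAST w → w=304. Stack: []
LOAD_FAST_LOAD_FAST w,a → push 304,-8. Stack: [304, -8]
BINARY_OP - → 304 - -8 = 312. Stack: [312]
STORE_FAST w → w=312. Stack: []
LOAD_FAST i → push 0. Stack: [0]
LOAD_CONST → push 1. Stack: [0, 1]
BINARY_OP + → 0 + 1 = 1. Stack: [1]
STORE_FAST i → i=1. Stack: []
LOAD_FAST i → push 1. Stack: [1]
LOAD_CONST → push 2. Stack: [1, 2]
COMPARE_OP bool(<) → 1 vs 2 = True. Stack: [True]
POP_JUMP_IF_FALSE → pop True; no jump. Stack: []
LOAD_FAST w → push 312. Stack: [312]
LOAD_CONST → push 2. Stack: [312, 2]
BINARY_OP * → 312 * 2 = 624. Stack: [624]
STORE_FAST w → w=624. Stack: []
LOAD_FAST b → push 19. Stack: [19]
LOAD_CONST → push 4. Stack: [19, 4]
BINARY_OP << → 19 << 4 = 304. Stack: [304]
STORE_FAST w → w=304. Stack: []
LOAD_FAST_LOAD_FAST w,a → push 304,-8. Stack: [304, -8]
BINARY_OP - → 304 - -8 = 312. Stack: [312]
STORE_FAST w → w=312. Stack: []
LOAD_FAST i → push 1. Stack: [1]
LOAD_CONST → push 1. Stack: [1, 1]
BINARY_OP + → 1 + 1 = 2. Stack: [2]
STORE_FAST i → i=2. Stack: []
LOAD_FAST i → push 2. Stack: [2]
LOAD_CONST → push 2. Stack: [2, 2]
COMPARE_OP bool(<) → 2 vs 2 = False. Stack: [False]
POP_JUMP_IF_FALSE → pop False; jump. Stack: []
LOAD_FAST w → push 312. Stack: [312]
RETURN_VALUE → return 312.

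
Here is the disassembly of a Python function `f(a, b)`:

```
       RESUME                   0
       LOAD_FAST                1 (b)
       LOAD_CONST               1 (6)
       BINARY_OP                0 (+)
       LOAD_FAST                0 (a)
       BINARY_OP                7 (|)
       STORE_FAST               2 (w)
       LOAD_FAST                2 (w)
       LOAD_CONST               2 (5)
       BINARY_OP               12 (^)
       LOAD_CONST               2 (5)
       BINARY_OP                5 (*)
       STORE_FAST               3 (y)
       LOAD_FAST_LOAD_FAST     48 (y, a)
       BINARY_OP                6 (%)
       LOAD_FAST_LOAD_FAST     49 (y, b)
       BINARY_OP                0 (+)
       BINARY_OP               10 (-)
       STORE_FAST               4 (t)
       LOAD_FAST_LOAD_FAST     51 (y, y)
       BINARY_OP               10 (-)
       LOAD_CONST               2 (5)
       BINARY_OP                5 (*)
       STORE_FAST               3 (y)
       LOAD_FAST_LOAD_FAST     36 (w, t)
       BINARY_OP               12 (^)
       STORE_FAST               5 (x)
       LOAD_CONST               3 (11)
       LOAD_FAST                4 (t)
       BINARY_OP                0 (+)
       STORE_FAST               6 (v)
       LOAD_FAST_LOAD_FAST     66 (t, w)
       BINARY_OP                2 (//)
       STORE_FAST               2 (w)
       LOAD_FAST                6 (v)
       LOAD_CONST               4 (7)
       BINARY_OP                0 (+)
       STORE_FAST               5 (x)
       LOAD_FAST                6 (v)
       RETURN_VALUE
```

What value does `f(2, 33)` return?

LOAD_FAST b → push 33. Stack: [33]
LOAD_CONST → push 6. Stack: [33, 6]
BINARY_OP + → 33 + 6 = 39. Stack: [39]
LOAD_FAST a → push 2. Stack: [39, 2]
BINARY_OP | → 39 | 2 = 39. Stack: [39]
STORE_FAST w → w=39. Stack: []
LOAD_FAST w → push 39. Stack: [39]
LOAD_CONST → push 5. Stack: [39, 5]
BINARY_OP ^ → 39 ^ 5 = 34. Stack: [34]
LOAD_CONST → push 5. Stack: [34, 5]
BINARY_OP * → 34 * 5 = 170. Stack: [170]
STORE_FAST y → y=170. Stack: []
LOAD_FAST_LOAD_FAST y,a → push 170,2. Stack: [170, 2]
BINARY_OP % → 170 % 2 = 0. Stack: [0]
LOAD_FAST_LOAD_FAST y,b → push 170,33. Stack: [0, 170, 33]
BINARY_OP + → 170 + 33 = 203. Stack: [0, 203]
BINARY_OP - → 0 - 203 = -203. Stack: [-203]
STORE_FAST t → t=-203. Stack: []
LOAD_FAST_LOAD_FAST y,y → push 170,170. Stack: [170, 170]
BINARY_OP - → 170 - 170 = 0. Stack: [0]
LOAD_CONST → push 5. Stack: [0, 5]
BINARY_OP * → 0 * 5 = 0. Stack: [0]
STORE_FAST y → y=0. Stack: []
LOAD_FAST_LOAD_FAST w,t → push 39,-203. Stack: [39, -203]
BINARY_OP ^ → 39 ^ -203 = -238. Stack: [-238]
STORE_FAST x → x=-238. Stack: []
LOAD_CONST → push 11. Stack: [11]
LOAD_FAST t → push -203. Stack: [11, -203]
BINARY_OP + → 11 + -203 = -192. Stack: [-192]
STORE_FAST v → v=-192. Stack: []
LOAD_FAST_LOAD_FAST t,w → push -203,39. Stack: [-203, 39]
BINARY_OP // → -203 // 39 = -6. Stack: [-6]
STORE_FAST w → w=-6. Stack: []
LOAD_FAST v → push -192. Stack: [-192]
LOAD_CONST → push 7. Stack: [-192, 7]
BINARY_OP + → -192 + 7 = -185. Stack: [-185]
STORE_FAST x → x=-185. Stack: []
LOAD_FAST v → push -192. Stack: [-192]
RETURN_VALUE → return -192.

-192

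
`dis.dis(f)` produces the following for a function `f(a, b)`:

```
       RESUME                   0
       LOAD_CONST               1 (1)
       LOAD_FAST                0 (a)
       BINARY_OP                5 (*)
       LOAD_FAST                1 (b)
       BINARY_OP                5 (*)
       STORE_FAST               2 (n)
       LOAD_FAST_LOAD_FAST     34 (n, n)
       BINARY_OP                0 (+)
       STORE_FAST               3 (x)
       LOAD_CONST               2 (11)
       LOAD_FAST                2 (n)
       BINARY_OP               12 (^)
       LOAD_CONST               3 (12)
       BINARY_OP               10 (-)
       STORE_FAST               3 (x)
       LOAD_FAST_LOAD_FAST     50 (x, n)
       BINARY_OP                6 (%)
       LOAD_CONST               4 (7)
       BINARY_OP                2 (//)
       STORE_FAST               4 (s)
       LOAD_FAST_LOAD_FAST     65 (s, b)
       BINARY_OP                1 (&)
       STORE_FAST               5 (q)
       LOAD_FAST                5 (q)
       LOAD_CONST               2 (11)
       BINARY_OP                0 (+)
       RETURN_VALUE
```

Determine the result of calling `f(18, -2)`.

LOAD_CONST → push 1. Stack: [1]
LOAD_FAST a → push 18. Stack: [1, 18]
BINARY_OP * → 1 * 18 = 18. Stack: [18]
LOAD_FAST b → push -2. Stack: [18, -2]
BINARY_OP * → 18 * -2 = -36. Stack: [-36]
STORE_FAST n → n=-36. Stack: []
LOAD_FAST_LOAD_FAST n,n → push -36,-36. Stack: [-36, -36]
BINARY_OP + → -36 + -36 = -72. Stack: [-72]
STORE_FAST x → x=-72. Stack: []
LOAD_CONST → push 11. Stack: [11]
LOAD_FAST n → push -36. Stack: [11, -36]
BINARY_OP ^ → 11 ^ -36 = -41. Stack: [-41]
LOAD_CONST → push 12. Stack: [-41, 12]
BINARY_OP - → -41 - 12 = -53. Stack: [-53]
STORE_FAST x → x=-53. Stack: []
LOAD_FAST_LOAD_FAST x,n → push -53,-36. Stack: [-53, -36]
BINARY_OP % → -53 % -36 = -17. Stack: [-17]
LOAD_CONST → push 7. Stack: [-17, 7]
BINARY_OP // → -17 // 7 = -3. Stack: [-3]
STORE_FAST s → s=-3. Stack: []
LOAD_FAST_LOAD_FAST s,b → push -3,-2. Stack: [-3, -2]
BINARY_OP & → -3 & -2 = -4. Stack: [-4]
STORE_FAST q → q=-4. Stack: []
LOAD_FAST q → push -4. Stack: [-4]
LOAD_CONST → push 11. Stack: [-4, 11]
BINARY_OP + → -4 + 11 = 7. Stack: [7]
RETURN_VALUE → return 7.

7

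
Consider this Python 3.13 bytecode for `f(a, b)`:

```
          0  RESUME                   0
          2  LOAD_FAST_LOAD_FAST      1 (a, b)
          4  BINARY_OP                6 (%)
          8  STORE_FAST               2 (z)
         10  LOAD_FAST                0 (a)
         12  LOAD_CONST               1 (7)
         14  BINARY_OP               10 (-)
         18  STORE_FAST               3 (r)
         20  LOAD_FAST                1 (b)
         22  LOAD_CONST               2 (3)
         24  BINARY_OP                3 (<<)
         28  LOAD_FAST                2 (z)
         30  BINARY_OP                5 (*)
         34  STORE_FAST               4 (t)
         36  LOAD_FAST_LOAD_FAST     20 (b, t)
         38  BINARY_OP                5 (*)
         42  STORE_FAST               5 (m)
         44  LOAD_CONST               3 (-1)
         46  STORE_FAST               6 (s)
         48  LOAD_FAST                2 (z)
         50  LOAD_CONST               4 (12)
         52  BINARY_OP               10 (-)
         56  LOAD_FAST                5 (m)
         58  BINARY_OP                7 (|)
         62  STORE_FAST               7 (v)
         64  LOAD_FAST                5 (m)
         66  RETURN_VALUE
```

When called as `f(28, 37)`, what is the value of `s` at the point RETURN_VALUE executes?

LOAD_FAST_LOAD_FAST a,b → push 28,37. Stack: [28, 37]
BINARY_OP % → 28 % 37 = 28. Stack: [28]
STORE_FAST z → z=28. Stack: []
LOAD_FAST a → push 28. Stack: [28]
LOAD_CONST → push 7. Stack: [28, 7]
BINARY_OP - → 28 - 7 = 21. Stack: [21]
STORE_FAST r → r=21. Stack: []
LOAD_FAST b → push 37. Stack: [37]
LOAD_CONST → push 3. Stack: [37, 3]
BINARY_OP << → 37 << 3 = 296. Stack: [296]
LOAD_FAST z → push 28. Stack: [296, 28]
BINARY_OP * → 296 * 28 = 8288. Stack: [8288]
STORE_FAST t → t=8288. Stack: []
LOAD_FAST_LOAD_FAST b,t → push 37,8288. Stack: [37, 8288]
BINARY_OP * → 37 * 8288 = 306656. Stack: [306656]
STORE_FAST m → m=306656. Stack: []
LOAD_CONST → push -1. Stack: [-1]
STORE_FAST s → s=-1. Stack: []
LOAD_FAST z → push 28. Stack: [28]
LOAD_CONST → push 12. Stack: [28, 12]
BINARY_OP - → 28 - 12 = 16. Stack: [16]
LOAD_FAST m → push 306656. Stack: [16, 306656]
BINARY_OP | → 16 | 306656 = 306672. Stack: [306672]
STORE_FAST v → v=306672. Stack: []
LOAD_FAST m → push 306656. Stack: [306656]
RETURN_VALUE → return 306656.

-1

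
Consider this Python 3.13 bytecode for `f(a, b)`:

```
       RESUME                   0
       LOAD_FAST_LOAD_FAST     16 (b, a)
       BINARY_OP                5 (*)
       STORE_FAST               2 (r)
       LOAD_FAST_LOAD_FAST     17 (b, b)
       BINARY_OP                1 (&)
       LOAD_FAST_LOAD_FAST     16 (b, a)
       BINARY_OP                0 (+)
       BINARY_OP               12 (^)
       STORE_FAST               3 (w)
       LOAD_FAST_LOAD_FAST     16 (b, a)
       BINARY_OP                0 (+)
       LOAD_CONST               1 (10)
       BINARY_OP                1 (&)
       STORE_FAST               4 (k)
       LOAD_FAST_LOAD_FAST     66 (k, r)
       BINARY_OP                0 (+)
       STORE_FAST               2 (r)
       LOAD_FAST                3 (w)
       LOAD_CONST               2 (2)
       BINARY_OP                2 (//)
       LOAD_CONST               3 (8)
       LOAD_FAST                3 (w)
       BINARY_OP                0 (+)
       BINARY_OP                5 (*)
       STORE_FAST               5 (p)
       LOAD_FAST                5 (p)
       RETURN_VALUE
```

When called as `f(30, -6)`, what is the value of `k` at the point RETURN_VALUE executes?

LOAD_FAST_LOAD_FAST b,a → push -6,30. Stack: [-6, 30]
BINARY_OP * → -6 * 30 = -180. Stack: [-180]
STORE_FAST r → r=-180. Stack: []
LOAD_FAST_LOAD_FAST b,b → push -6,-6. Stack: [-6, -6]
BINARY_OP & → -6 & -6 = -6. Stack: [-6]
LOAD_FAST_LOAD_FAST b,a → push -6,30. Stack: [-6, -6, 30]
BINARY_OP + → -6 + 30 = 24. Stack: [-6, 24]
BINARY_OP ^ → -6 ^ 24 = -30. Stack: [-30]
STORE_FAST w → w=-30. Stack: []
LOAD_FAST_LOAD_FAST b,a → push -6,30. Stack: [-6, 30]
BINARY_OP + → -6 + 30 = 24. Stack: [24]
LOAD_CONST → push 10. Stack: [24, 10]
BINARY_OP & → 24 & 10 = 8. Stack: [8]
STORE_FAST k → k=8. Stack: []
LOAD_FAST_LOAD_FAST k,r → push 8,-180. Stack: [8, -180]
BINARY_OP + → 8 + -180 = -172. Stack: [-172]
STORE_FAST r → r=-172. Stack: []
LOAD_FAST w → push -30. Stack: [-30]
LOAD_CONST → push 2. Stack: [-30, 2]
BINARY_OP // → -30 // 2 = -15. Stack: [-15]
LOAD_CONST → push 8. Stack: [-15, 8]
LOAD_FAST w → push -30. Stack: [-15, 8, -30]
BINARY_OP + → 8 + -30 = -22. Stack: [-15, -22]
BINARY_OP * → -15 * -22 = 330. Stack: [330]
STORE_FAST p → p=330. Stack: []
LOAD_FAST p → push 330. Stack: [330]
RETURN_VALUE → return 330.

8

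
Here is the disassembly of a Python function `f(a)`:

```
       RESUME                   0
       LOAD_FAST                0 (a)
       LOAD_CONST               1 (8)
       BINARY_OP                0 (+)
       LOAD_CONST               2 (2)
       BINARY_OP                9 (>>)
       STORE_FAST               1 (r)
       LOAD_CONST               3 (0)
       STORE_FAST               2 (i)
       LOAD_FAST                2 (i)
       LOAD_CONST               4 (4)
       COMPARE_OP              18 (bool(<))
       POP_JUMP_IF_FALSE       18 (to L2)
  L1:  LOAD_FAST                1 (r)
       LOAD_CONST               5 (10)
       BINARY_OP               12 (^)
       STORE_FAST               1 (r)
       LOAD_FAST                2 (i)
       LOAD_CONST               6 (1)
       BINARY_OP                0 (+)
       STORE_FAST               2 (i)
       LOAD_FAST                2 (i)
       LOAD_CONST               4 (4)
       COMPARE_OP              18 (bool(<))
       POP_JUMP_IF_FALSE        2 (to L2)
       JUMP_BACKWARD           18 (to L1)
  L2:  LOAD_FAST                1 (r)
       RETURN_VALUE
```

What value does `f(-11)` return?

-1

LOAD_FAST a → push -11. Stack: [-11]
LOAD_CONST → push 8. Stack: [-11, 8]
BINARY_OP + → -11 + 8 = -3. Stack: [-3]
LOAD_CONST → push 2. Stack: [-3, 2]
BINARY_OP >> → -3 >> 2 = -1. Stack: [-1]
STORE_FAST r → r=-1. Stack: []
LOAD_CONST → push 0. Stack: [0]
STORE_FAST i → i=0. Stack: []
LOAD_FAST i → push 0. Stack: [0]
LOAD_CONST → push 4. Stack: [0, 4]
COMPARE_OP bool(<) → 0 vs 4 = True. Stack: [True]
POP_JUMP_IF_FALSE → pop True; no jump. Stack: []
LOAD_FAST r → push -1. Stack: [-1]
LOAD_CONST → push 10. Stack: [-1, 10]
BINARY_OP ^ → -1 ^ 10 = -11. Stack: [-11]
STORE_FAST r → r=-11. Stack: []
LOAD_FAST i → push 0. Stack: [0]
LOAD_CONST → push 1. Stack: [0, 1]
BINARY_OP + → 0 + 1 = 1. Stack: [1]
STORE_FAST i → i=1. Stack: []
LOAD_FAST i → push 1. Stack: [1]
LOAD_CONST → push 4. Stack: [1, 4]
COMPARE_OP bool(<) → 1 vs 4 = True. Stack: [True]
POP_JUMP_IF_FALSE → pop True; no jump. Stack: []
LOAD_FAST r → push -11. Stack: [-11]
LOAD_CONST → push 10. Stack: [-11, 10]
BINARY_OP ^ → -11 ^ 10 = -1. Stack: [-1]
STORE_FAST r → r=-1. Stack: []
LOAD_FAST i → push 1. Stack: [1]
LOAD_CONST → push 1. Stack: [1, 1]
BINARY_OP + → 1 + 1 = 2. Stack: [2]
STORE_FAST i → i=2. Stack: []
LOAD_FAST i → push 2. Stack: [2]
LOAD_CONST → push 4. Stack: [2, 4]
COMPARE_OP bool(<) → 2 vs 4 = True. Stack: [True]
POP_JUMP_IF_FALSE → pop True; no jump. Stack: []
LOAD_FAST r → push -1. Stack: [-1]
LOAD_CONST → push 10. Stack: [-1, 10]
BINARY_OP ^ → -1 ^ 10 = -11. Stack: [-11]
STORE_FAST r → r=-11. Stack: []
LOAD_FAST i → push 2. Stack: [2]
LOAD_CONST → push 1. Stack: [2, 1]
BINARY_OP + → 2 + 1 = 3. Stack: [3]
STORE_FAST i → i=3. Stack: []
LOAD_FAST i → push 3. Stack: [3]
LOAD_CONST → push 4. Stack: [3, 4]
COMPARE_OP bool(<) → 3 vs 4 = True. Stack: [True]
POP_JUMP_IF_FALSE → pop True; no jump. Stack: []
LOAD_FAST r → push -11. Stack: [-11]
LOAD_CONST → push 10. Stack: [-11, 10]
BINARY_OP ^ → -11 ^ 10 = -1. Stack: [-1]
STORE_FAST r → r=-1. Stack: []
LOAD_FAST i → push 3. Stack: [3]
LOAD_CONST → push 1. Stack: [3, 1]
BINARY_OP + → 3 + 1 = 4. Stack: [4]
STORE_FAST i → i=4. Stack: []
LOAD_FAST i → push 4. Stack: [4]
LOAD_CONST → push 4. Stack: [4, 4]
COMPARE_OP bool(<) → 4 vs 4 = False. Stack: [False]
POP_JUMP_IF_FALSE → pop False; jump. Stack: []
LOAD_FAST r → push -1. Stack: [-1]
RETURN_VALUE → return -1.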